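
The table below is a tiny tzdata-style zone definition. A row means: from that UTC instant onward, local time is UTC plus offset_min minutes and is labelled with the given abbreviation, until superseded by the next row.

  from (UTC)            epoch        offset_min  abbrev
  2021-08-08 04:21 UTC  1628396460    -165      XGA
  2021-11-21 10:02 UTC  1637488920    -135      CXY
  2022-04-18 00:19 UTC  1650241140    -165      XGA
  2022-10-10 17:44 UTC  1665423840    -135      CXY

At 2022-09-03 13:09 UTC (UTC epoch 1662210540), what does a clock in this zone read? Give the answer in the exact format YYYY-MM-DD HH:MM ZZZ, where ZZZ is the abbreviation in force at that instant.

2022-09-03 10:24 XGA

Query: 2022-09-03 13:09 UTC
Rule 3/4 (XGA, -02:45): 2022-04-18 00:19 UTC ≤ query < 2022-10-10 17:44 UTC
13·60 + 9 - 165 = 624 min
624 = 0·1440 + 624; 624 = 10·60 + 24 → 10:24, same day
→ 2022-09-03 10:24 XGA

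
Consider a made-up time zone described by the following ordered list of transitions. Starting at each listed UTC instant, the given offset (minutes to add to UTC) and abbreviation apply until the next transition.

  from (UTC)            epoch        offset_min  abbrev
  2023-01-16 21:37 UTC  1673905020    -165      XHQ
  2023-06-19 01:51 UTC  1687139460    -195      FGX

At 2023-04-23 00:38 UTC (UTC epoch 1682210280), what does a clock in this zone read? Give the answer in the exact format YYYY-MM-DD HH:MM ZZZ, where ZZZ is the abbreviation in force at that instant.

Query: 2023-04-23 00:38 UTC
Rule 1/2 (XHQ, -02:45): 2023-01-16 21:37 UTC ≤ query < 2023-06-19 01:51 UTC
0·60 + 38 - 165 = -127 min
-127 = -1·1440 + 1313; 1313 = 21·60 + 53 → 21:53, 2023-04-23 - 1 day = 2023-04-22
→ 2023-04-22 21:53 XHQ

2023-04-22 21:53 XHQ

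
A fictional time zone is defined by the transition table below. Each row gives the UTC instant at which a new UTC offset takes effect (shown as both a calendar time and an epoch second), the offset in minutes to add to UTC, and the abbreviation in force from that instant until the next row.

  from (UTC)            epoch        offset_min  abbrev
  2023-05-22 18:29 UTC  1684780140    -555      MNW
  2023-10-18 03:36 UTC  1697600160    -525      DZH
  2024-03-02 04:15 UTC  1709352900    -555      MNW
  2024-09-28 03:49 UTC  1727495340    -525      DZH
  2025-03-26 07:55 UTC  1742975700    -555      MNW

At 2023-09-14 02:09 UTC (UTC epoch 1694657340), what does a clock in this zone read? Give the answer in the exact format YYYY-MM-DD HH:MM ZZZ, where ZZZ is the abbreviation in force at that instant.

Query: 2023-09-14 02:09 UTC
Rule 1/5 (MNW, -09:15): 2023-05-22 18:29 UTC ≤ query < 2023-10-18 03:36 UTC
2·60 + 9 - 555 = -426 min
-426 = -1·1440 + 1014; 1014 = 16·60 + 54 → 16:54, 2023-09-14 - 1 day = 2023-09-13
→ 2023-09-13 16:54 MNW

2023-09-13 16:54 MNW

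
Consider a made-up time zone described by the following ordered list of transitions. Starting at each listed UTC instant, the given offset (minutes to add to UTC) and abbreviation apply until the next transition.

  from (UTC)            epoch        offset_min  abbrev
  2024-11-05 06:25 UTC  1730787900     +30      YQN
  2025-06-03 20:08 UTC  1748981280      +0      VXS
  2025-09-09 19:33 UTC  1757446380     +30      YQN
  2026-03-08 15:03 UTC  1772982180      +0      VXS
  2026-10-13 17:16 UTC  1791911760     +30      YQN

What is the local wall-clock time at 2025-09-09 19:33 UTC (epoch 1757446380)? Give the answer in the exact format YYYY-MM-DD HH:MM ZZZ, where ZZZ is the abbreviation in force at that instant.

2025-09-09 20:03 YQN

Query: 2025-09-09 19:33 UTC
Rule 3/5 (YQN, +00:30): 2025-09-09 19:33 UTC ≤ query < 2026-03-08 15:03 UTC
19·60 + 33 + 30 = 1203 min
1203 = 0·1440 + 1203; 1203 = 20·60 + 3 → 20:03, same day
→ 2025-09-09 20:03 YQN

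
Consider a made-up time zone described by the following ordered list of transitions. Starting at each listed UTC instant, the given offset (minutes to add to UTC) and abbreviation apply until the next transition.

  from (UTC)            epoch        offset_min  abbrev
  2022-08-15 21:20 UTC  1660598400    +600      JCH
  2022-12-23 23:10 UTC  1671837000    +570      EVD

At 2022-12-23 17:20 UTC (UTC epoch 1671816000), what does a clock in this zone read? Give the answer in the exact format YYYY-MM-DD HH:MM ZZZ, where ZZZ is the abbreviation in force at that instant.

2022-12-24 03:20 JCH

Query: 2022-12-23 17:20 UTC
Rule 1/2 (JCH, +10:00): 2022-08-15 21:20 UTC ≤ query < 2022-12-23 23:10 UTC
17·60 + 20 + 600 = 1640 min
1640 = 1·1440 + 200; 200 = 3·60 + 20 → 03:20, 2022-12-23 + 1 day = 2022-12-24
→ 2022-12-24 03:20 JCH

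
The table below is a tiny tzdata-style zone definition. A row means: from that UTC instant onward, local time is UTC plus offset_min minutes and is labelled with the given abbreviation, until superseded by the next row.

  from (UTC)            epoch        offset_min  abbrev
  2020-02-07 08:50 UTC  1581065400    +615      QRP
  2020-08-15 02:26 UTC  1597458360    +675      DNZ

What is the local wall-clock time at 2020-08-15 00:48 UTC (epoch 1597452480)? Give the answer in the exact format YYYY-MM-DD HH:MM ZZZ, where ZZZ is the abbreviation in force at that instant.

Query: 2020-08-15 00:48 UTC
Rule 1/2 (QRP, +10:15): 2020-02-07 08:50 UTC ≤ query < 2020-08-15 02:26 UTC
0·60 + 48 + 615 = 663 min
663 = 0·1440 + 663; 663 = 11·60 + 3 → 11:03, same day
→ 2020-08-15 11:03 QRP

2020-08-15 11:03 QRP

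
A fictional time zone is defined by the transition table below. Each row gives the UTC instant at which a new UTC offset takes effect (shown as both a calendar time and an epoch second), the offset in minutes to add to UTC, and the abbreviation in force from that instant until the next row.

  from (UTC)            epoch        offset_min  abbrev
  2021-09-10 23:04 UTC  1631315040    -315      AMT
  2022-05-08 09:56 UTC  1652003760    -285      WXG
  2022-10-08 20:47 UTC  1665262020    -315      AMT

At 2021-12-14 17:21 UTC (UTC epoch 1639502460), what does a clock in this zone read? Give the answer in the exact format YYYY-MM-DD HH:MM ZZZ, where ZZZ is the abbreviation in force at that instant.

Query: 2021-12-14 17:21 UTC
Rule 1/3 (AMT, -05:15): 2021-09-10 23:04 UTC ≤ query < 2022-05-08 09:56 UTC
17·60 + 21 - 315 = 726 min
726 = 0·1440 + 726; 726 = 12·60 + 6 → 12:06, same day
→ 2021-12-14 12:06 AMT

2021-12-14 12:06 AMT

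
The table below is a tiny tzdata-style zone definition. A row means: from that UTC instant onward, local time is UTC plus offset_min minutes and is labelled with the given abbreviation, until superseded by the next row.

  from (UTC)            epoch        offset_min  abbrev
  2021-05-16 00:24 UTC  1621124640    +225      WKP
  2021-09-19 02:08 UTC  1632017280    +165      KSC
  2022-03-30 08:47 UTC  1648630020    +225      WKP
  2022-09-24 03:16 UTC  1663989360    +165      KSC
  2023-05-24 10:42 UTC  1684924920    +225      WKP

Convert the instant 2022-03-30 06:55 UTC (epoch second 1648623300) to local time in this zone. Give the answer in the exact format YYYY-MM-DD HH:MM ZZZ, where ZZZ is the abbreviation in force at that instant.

2022-03-30 09:40 KSC

Query: 2022-03-30 06:55 UTC
Rule 2/5 (KSC, +02:45): 2021-09-19 02:08 UTC ≤ query < 2022-03-30 08:47 UTC
6·60 + 55 + 165 = 580 min
580 = 0·1440 + 580; 580 = 9·60 + 40 → 09:40, same day
→ 2022-03-30 09:40 KSC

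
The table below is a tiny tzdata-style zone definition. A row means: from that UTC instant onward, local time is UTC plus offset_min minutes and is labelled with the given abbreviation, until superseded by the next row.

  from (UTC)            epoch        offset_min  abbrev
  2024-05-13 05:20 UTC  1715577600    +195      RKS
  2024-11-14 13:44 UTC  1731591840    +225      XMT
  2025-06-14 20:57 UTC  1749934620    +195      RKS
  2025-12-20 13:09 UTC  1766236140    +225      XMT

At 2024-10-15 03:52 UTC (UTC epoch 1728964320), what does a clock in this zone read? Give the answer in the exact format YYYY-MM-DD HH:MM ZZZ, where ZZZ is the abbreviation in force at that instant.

Query: 2024-10-15 03:52 UTC
Rule 1/4 (RKS, +03:15): 2024-05-13 05:20 UTC ≤ query < 2024-11-14 13:44 UTC
3·60 + 52 + 195 = 427 min
427 = 0·1440 + 427; 427 = 7·60 + 7 → 07:07, same day
→ 2024-10-15 07:07 RKS

2024-10-15 07:07 RKS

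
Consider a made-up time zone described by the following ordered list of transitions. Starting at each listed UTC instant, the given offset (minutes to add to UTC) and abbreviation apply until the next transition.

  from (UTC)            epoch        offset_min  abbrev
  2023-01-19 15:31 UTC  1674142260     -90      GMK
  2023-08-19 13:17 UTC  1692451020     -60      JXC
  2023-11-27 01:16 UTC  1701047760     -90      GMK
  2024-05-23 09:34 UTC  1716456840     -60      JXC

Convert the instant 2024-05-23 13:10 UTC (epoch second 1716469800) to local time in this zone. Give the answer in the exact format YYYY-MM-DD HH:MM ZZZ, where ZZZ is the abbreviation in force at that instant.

2024-05-23 12:10 JXC

Query: 2024-05-23 13:10 UTC
Rule 4/4 (JXC, -01:00): 2024-05-23 09:34 UTC ≤ query < +∞
13·60 + 10 - 60 = 730 min
730 = 0·1440 + 730; 730 = 12·60 + 10 → 12:10, same day
→ 2024-05-23 12:10 JXC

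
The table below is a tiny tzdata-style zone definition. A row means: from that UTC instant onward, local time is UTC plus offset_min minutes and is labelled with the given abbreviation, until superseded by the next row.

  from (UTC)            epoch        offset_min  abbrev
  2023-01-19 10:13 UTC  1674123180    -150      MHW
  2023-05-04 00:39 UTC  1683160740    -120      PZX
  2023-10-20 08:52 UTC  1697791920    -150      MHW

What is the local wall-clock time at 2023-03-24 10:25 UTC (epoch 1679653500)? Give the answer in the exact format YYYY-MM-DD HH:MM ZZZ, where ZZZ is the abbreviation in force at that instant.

2023-03-24 07:55 MHW

Query: 2023-03-24 10:25 UTC
Rule 1/3 (MHW, -02:30): 2023-01-19 10:13 UTC ≤ query < 2023-05-04 00:39 UTC
10·60 + 25 - 150 = 475 min
475 = 0·1440 + 475; 475 = 7·60 + 55 → 07:55, same day
→ 2023-03-24 07:55 MHW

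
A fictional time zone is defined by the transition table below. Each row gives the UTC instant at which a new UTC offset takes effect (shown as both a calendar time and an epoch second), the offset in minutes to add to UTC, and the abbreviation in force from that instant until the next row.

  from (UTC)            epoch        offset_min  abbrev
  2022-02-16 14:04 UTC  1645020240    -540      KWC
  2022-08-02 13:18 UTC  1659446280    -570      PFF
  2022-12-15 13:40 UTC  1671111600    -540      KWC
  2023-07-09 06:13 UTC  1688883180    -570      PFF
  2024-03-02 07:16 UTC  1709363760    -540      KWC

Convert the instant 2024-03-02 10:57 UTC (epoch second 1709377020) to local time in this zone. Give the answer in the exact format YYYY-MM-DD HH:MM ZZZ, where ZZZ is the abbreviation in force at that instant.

Query: 2024-03-02 10:57 UTC
Rule 5/5 (KWC, -09:00): 2024-03-02 07:16 UTC ≤ query < +∞
10·60 + 57 - 540 = 117 min
117 = 0·1440 + 117; 117 = 1·60 + 57 → 01:57, same day
→ 2024-03-02 01:57 KWC

2024-03-02 01:57 KWC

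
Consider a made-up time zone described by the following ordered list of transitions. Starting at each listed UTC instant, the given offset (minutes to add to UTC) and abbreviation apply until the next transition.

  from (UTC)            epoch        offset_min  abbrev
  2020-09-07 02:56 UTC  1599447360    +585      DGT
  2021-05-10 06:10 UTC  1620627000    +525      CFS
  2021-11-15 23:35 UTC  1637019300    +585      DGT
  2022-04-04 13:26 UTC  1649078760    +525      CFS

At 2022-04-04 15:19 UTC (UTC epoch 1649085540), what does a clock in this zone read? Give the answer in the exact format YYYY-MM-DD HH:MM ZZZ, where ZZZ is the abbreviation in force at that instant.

2022-04-05 00:04 CFS

Query: 2022-04-04 15:19 UTC
Rule 4/4 (CFS, +08:45): 2022-04-04 13:26 UTC ≤ query < +∞
15·60 + 19 + 525 = 1444 min
1444 = 1·1440 + 4; 4 = 0·60 + 4 → 00:04, 2022-04-04 + 1 day = 2022-04-05
→ 2022-04-05 00:04 CFS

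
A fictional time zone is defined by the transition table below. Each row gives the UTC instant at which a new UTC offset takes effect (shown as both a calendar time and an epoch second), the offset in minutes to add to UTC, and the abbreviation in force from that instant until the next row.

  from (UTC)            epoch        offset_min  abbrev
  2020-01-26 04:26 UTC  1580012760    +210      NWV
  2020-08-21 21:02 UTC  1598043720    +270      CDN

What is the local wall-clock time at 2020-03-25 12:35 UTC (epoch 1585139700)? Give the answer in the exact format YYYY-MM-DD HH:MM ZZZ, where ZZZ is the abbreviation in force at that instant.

2020-03-25 16:05 NWV

Query: 2020-03-25 12:35 UTC
Rule 1/2 (NWV, +03:30): 2020-01-26 04:26 UTC ≤ query < 2020-08-21 21:02 UTC
12·60 + 35 + 210 = 965 min
965 = 0·1440 + 965; 965 = 16·60 + 5 → 16:05, same day
→ 2020-03-25 16:05 NWV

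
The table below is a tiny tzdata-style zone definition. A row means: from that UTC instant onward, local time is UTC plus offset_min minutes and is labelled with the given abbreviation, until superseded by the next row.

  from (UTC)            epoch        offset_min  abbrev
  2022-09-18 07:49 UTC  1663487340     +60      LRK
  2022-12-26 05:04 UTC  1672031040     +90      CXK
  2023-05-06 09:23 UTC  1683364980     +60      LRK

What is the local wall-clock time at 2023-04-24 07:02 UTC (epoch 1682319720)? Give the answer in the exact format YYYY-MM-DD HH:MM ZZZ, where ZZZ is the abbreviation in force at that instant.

2023-04-24 08:32 CXK

Query: 2023-04-24 07:02 UTC
Rule 2/3 (CXK, +01:30): 2022-12-26 05:04 UTC ≤ query < 2023-05-06 09:23 UTC
7·60 + 2 + 90 = 512 min
512 = 0·1440 + 512; 512 = 8·60 + 32 → 08:32, same day
→ 2023-04-24 08:32 CXK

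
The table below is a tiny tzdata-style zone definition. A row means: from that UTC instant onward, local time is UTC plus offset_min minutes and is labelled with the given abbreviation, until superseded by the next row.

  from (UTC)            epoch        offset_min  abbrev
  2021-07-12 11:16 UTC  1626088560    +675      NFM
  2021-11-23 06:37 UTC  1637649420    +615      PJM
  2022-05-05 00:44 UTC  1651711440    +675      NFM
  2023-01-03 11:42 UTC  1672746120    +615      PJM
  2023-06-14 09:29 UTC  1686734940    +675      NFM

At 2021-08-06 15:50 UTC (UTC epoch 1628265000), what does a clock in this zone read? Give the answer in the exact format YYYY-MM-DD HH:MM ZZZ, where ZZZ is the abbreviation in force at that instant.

2021-08-07 03:05 NFM

Query: 2021-08-06 15:50 UTC
Rule 1/5 (NFM, +11:15): 2021-07-12 11:16 UTC ≤ query < 2021-11-23 06:37 UTC
15·60 + 50 + 675 = 1625 min
1625 = 1·1440 + 185; 185 = 3·60 + 5 → 03:05, 2021-08-06 + 1 day = 2021-08-07
→ 2021-08-07 03:05 NFM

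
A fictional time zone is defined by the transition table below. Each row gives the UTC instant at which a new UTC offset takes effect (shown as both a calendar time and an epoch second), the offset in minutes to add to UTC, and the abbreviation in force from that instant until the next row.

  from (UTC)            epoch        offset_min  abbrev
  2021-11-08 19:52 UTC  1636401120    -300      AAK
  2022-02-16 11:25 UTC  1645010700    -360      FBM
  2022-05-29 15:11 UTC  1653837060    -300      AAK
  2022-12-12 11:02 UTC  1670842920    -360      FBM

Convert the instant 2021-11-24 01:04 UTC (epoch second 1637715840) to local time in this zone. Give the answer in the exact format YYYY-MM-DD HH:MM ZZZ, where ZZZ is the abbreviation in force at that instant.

2021-11-23 20:04 AAK

Query: 2021-11-24 01:04 UTC
Rule 1/4 (AAK, -05:00): 2021-11-08 19:52 UTC ≤ query < 2022-02-16 11:25 UTC
1·60 + 4 - 300 = -236 min
-236 = -1·1440 + 1204; 1204 = 20·60 + 4 → 20:04, 2021-11-24 - 1 day = 2021-11-23
→ 2021-11-23 20:04 AAK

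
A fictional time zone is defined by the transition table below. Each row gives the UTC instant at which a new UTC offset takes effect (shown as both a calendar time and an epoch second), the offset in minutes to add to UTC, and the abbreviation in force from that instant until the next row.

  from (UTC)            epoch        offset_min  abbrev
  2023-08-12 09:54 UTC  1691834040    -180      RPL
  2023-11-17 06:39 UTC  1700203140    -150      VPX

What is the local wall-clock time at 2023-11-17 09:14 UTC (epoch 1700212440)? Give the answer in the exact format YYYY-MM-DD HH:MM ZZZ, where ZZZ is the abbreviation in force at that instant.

Query: 2023-11-17 09:14 UTC
Rule 2/2 (VPX, -02:30): 2023-11-17 06:39 UTC ≤ query < +∞
9·60 + 14 - 150 = 404 min
404 = 0·1440 + 404; 404 = 6·60 + 44 → 06:44, same day
→ 2023-11-17 06:44 VPX

2023-11-17 06:44 VPX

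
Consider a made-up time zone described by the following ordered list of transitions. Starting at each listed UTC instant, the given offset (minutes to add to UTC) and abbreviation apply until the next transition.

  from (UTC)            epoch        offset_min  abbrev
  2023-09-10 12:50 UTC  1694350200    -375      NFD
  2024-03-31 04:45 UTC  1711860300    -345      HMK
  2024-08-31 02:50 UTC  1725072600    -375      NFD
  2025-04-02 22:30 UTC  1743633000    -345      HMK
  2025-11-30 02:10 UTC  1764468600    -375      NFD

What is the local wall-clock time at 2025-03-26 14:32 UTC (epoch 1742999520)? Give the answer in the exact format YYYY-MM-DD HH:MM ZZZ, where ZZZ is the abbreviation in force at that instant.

2025-03-26 08:17 NFD

Query: 2025-03-26 14:32 UTC
Rule 3/5 (NFD, -06:15): 2024-08-31 02:50 UTC ≤ query < 2025-04-02 22:30 UTC
14·60 + 32 - 375 = 497 min
497 = 0·1440 + 497; 497 = 8·60 + 17 → 08:17, same day
→ 2025-03-26 08:17 NFD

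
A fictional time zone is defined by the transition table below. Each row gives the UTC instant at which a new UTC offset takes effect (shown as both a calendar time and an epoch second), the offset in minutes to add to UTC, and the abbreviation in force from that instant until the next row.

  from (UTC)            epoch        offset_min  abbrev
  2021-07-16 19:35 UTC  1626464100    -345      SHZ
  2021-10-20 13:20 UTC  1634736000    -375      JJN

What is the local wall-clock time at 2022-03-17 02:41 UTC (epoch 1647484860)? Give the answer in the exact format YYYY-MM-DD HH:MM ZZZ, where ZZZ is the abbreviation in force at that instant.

2022-03-16 20:26 JJN

Query: 2022-03-17 02:41 UTC
Rule 2/2 (JJN, -06:15): 2021-10-20 13:20 UTC ≤ query < +∞
2·60 + 41 - 375 = -214 min
-214 = -1·1440 + 1226; 1226 = 20·60 + 26 → 20:26, 2022-03-17 - 1 day = 2022-03-16
→ 2022-03-16 20:26 JJN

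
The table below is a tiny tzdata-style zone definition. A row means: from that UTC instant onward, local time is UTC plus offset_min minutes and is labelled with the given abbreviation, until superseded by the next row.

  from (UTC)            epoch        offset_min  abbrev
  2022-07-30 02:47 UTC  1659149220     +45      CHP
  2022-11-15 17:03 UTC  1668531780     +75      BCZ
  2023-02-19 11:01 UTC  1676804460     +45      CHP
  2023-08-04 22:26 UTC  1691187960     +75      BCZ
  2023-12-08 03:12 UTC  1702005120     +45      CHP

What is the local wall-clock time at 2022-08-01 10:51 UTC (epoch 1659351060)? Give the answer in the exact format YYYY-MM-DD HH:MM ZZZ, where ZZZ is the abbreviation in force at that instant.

Query: 2022-08-01 10:51 UTC
Rule 1/5 (CHP, +00:45): 2022-07-30 02:47 UTC ≤ query < 2022-11-15 17:03 UTC
10·60 + 51 + 45 = 696 min
696 = 0·1440 + 696; 696 = 11·60 + 36 → 11:36, same day
→ 2022-08-01 11:36 CHP

2022-08-01 11:36 CHP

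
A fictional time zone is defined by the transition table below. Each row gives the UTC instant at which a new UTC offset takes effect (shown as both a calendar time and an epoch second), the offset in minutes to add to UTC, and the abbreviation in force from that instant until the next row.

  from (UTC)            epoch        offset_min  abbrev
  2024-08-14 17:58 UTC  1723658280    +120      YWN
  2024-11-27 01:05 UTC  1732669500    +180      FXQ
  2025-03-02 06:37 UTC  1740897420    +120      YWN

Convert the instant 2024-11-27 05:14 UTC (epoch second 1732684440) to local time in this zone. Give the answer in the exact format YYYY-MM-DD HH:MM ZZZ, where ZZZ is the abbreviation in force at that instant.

2024-11-27 08:14 FXQ

Query: 2024-11-27 05:14 UTC
Rule 2/3 (FXQ, +03:00): 2024-11-27 01:05 UTC ≤ query < 2025-03-02 06:37 UTC
5·60 + 14 + 180 = 494 min
494 = 0·1440 + 494; 494 = 8·60 + 14 → 08:14, same day
→ 2024-11-27 08:14 FXQ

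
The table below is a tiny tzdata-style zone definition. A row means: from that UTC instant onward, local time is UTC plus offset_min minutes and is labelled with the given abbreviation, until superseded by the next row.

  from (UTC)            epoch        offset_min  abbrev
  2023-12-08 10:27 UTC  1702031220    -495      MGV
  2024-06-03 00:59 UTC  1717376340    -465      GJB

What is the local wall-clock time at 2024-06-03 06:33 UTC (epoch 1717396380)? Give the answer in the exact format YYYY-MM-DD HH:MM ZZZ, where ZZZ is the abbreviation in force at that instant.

Query: 2024-06-03 06:33 UTC
Rule 2/2 (GJB, -07:45): 2024-06-03 00:59 UTC ≤ query < +∞
6·60 + 33 - 465 = -72 min
-72 = -1·1440 + 1368; 1368 = 22·60 + 48 → 22:48, 2024-06-03 - 1 day = 2024-06-02
→ 2024-06-02 22:48 GJB

2024-06-02 22:48 GJB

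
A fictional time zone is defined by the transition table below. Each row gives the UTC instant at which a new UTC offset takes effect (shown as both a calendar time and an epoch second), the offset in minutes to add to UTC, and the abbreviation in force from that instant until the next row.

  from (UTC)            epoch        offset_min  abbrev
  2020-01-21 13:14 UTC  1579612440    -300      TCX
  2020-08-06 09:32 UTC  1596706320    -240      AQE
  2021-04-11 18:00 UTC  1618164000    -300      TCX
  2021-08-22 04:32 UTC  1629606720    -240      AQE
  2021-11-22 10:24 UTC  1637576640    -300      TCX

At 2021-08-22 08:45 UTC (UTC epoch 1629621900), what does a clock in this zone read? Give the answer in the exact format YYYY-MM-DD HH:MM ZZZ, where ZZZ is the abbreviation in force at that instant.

Query: 2021-08-22 08:45 UTC
Rule 4/5 (AQE, -04:00): 2021-08-22 04:32 UTC ≤ query < 2021-11-22 10:24 UTC
8·60 + 45 - 240 = 285 min
285 = 0·1440 + 285; 285 = 4·60 + 45 → 04:45, same day
→ 2021-08-22 04:45 AQE

2021-08-22 04:45 AQE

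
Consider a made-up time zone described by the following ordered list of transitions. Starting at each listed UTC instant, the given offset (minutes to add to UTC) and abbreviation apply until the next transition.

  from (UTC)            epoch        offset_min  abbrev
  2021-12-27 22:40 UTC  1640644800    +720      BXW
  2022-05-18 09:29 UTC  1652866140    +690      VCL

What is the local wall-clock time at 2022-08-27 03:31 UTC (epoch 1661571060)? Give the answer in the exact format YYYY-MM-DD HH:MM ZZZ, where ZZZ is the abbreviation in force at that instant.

Query: 2022-08-27 03:31 UTC
Rule 2/2 (VCL, +11:30): 2022-05-18 09:29 UTC ≤ query < +∞
3·60 + 31 + 690 = 901 min
901 = 0·1440 + 901; 901 = 15·60 + 1 → 15:01, same day
→ 2022-08-27 15:01 VCL

2022-08-27 15:01 VCL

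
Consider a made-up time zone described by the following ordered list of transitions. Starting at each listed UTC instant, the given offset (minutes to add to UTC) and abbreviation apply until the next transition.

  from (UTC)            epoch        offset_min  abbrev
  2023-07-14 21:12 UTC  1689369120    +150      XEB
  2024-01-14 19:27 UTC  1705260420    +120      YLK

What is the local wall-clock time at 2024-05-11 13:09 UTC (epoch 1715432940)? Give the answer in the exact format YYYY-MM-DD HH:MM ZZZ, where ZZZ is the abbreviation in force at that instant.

2024-05-11 15:09 YLK

Query: 2024-05-11 13:09 UTC
Rule 2/2 (YLK, +02:00): 2024-01-14 19:27 UTC ≤ query < +∞
13·60 + 9 + 120 = 909 min
909 = 0·1440 + 909; 909 = 15·60 + 9 → 15:09, same day
→ 2024-05-11 15:09 YLK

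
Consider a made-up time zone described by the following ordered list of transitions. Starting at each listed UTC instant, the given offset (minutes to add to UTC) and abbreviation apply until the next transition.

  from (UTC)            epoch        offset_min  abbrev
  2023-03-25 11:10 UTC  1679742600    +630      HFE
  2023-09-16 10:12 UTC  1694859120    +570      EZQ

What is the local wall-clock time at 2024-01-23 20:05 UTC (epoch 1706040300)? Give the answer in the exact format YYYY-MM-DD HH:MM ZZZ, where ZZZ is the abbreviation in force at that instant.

Query: 2024-01-23 20:05 UTC
Rule 2/2 (EZQ, +09:30): 2023-09-16 10:12 UTC ≤ query < +∞
20·60 + 5 + 570 = 1775 min
1775 = 1·1440 + 335; 335 = 5·60 + 35 → 05:35, 2024-01-23 + 1 day = 2024-01-24
→ 2024-01-24 05:35 EZQ

2024-01-24 05:35 EZQ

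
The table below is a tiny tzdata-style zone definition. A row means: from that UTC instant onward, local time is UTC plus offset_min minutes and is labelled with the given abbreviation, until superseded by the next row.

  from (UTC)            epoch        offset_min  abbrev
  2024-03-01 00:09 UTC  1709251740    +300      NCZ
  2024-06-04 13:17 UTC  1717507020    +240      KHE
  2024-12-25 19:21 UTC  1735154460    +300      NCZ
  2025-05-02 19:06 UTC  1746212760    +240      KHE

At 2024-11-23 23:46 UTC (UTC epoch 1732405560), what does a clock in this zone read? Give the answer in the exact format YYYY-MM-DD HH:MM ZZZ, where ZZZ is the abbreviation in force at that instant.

Query: 2024-11-23 23:46 UTC
Rule 2/4 (KHE, +04:00): 2024-06-04 13:17 UTC ≤ query < 2024-12-25 19:21 UTC
23·60 + 46 + 240 = 1666 min
1666 = 1·1440 + 226; 226 = 3·60 + 46 → 03:46, 2024-11-23 + 1 day = 2024-11-24
→ 2024-11-24 03:46 KHE

2024-11-24 03:46 KHE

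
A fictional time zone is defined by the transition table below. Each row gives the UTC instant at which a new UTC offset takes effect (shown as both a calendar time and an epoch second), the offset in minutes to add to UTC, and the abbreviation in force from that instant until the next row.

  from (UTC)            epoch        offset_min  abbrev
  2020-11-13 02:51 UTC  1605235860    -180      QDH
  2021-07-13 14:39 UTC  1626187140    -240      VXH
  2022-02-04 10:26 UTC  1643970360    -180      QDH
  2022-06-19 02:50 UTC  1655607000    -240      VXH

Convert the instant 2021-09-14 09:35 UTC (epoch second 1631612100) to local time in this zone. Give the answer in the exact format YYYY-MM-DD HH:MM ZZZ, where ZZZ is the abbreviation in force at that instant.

Query: 2021-09-14 09:35 UTC
Rule 2/4 (VXH, -04:00): 2021-07-13 14:39 UTC ≤ query < 2022-02-04 10:26 UTC
9·60 + 35 - 240 = 335 min
335 = 0·1440 + 335; 335 = 5·60 + 35 → 05:35, same day
→ 2021-09-14 05:35 VXH

2021-09-14 05:35 VXH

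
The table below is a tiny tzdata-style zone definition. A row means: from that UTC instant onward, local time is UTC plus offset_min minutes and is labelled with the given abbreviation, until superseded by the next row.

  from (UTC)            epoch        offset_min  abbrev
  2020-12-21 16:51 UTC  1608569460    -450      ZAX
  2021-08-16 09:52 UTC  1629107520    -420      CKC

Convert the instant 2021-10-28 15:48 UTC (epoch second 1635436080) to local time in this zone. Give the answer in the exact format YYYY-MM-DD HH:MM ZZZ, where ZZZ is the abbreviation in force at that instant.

2021-10-28 08:48 CKC

Query: 2021-10-28 15:48 UTC
Rule 2/2 (CKC, -07:00): 2021-08-16 09:52 UTC ≤ query < +∞
15·60 + 48 - 420 = 528 min
528 = 0·1440 + 528; 528 = 8·60 + 48 → 08:48, same day
→ 2021-10-28 08:48 CKC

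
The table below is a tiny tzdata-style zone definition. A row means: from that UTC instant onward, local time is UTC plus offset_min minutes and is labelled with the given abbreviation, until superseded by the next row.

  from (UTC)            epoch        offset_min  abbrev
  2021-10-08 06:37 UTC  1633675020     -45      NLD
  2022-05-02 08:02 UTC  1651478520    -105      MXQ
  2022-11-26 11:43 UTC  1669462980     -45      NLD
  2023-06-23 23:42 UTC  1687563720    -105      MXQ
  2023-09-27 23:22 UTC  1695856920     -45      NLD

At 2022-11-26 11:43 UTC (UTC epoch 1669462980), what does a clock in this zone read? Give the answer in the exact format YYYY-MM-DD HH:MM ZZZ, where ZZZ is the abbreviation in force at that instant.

2022-11-26 10:58 NLD

Query: 2022-11-26 11:43 UTC
Rule 3/5 (NLD, -00:45): 2022-11-26 11:43 UTC ≤ query < 2023-06-23 23:42 UTC
11·60 + 43 - 45 = 658 min
658 = 0·1440 + 658; 658 = 10·60 + 58 → 10:58, same day
→ 2022-11-26 10:58 NLD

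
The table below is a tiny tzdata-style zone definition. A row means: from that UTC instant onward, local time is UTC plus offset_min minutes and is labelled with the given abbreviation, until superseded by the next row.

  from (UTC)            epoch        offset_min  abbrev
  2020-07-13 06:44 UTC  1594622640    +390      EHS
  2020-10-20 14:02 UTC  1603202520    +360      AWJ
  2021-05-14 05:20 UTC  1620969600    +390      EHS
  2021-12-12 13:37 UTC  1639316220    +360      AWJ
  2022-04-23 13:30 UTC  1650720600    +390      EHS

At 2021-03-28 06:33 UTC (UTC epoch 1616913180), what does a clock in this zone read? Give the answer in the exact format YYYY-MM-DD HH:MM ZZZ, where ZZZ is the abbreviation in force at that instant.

Query: 2021-03-28 06:33 UTC
Rule 2/5 (AWJ, +06:00): 2020-10-20 14:02 UTC ≤ query < 2021-05-14 05:20 UTC
6·60 + 33 + 360 = 753 min
753 = 0·1440 + 753; 753 = 12·60 + 33 → 12:33, same day
→ 2021-03-28 12:33 AWJ

2021-03-28 12:33 AWJ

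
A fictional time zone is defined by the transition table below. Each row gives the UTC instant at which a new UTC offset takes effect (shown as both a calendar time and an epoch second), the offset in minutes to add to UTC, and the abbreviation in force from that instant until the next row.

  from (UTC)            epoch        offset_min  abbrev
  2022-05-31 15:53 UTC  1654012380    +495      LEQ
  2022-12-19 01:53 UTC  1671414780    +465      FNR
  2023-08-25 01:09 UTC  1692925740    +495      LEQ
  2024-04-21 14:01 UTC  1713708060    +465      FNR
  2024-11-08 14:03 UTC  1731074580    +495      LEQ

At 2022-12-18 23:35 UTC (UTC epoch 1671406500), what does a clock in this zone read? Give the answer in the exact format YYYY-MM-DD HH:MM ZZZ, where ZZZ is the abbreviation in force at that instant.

Query: 2022-12-18 23:35 UTC
Rule 1/5 (LEQ, +08:15): 2022-05-31 15:53 UTC ≤ query < 2022-12-19 01:53 UTC
23·60 + 35 + 495 = 1910 min
1910 = 1·1440 + 470; 470 = 7·60 + 50 → 07:50, 2022-12-18 + 1 day = 2022-12-19
→ 2022-12-19 07:50 LEQ

2022-12-19 07:50 LEQ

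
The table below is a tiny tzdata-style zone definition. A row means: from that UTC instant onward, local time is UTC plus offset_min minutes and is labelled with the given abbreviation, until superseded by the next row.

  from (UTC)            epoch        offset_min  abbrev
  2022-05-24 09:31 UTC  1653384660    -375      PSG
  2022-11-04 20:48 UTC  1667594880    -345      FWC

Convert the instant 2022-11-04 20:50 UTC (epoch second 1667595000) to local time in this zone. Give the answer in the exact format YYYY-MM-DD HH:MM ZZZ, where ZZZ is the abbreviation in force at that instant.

2022-11-04 15:05 FWC

Query: 2022-11-04 20:50 UTC
Rule 2/2 (FWC, -05:45): 2022-11-04 20:48 UTC ≤ query < +∞
20·60 + 50 - 345 = 905 min
905 = 0·1440 + 905; 905 = 15·60 + 5 → 15:05, same day
→ 2022-11-04 15:05 FWC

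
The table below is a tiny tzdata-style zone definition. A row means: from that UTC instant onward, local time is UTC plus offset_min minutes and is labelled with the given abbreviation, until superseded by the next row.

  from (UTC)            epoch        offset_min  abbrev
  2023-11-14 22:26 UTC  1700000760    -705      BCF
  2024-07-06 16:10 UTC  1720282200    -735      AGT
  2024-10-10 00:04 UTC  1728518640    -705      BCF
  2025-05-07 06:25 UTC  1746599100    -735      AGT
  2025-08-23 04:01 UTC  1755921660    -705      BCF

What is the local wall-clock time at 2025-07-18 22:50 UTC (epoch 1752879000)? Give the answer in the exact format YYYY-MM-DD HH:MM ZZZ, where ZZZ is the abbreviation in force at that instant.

Query: 2025-07-18 22:50 UTC
Rule 4/5 (AGT, -12:15): 2025-05-07 06:25 UTC ≤ query < 2025-08-23 04:01 UTC
22·60 + 50 - 735 = 635 min
635 = 0·1440 + 635; 635 = 10·60 + 35 → 10:35, same day
→ 2025-07-18 10:35 AGT

2025-07-18 10:35 AGT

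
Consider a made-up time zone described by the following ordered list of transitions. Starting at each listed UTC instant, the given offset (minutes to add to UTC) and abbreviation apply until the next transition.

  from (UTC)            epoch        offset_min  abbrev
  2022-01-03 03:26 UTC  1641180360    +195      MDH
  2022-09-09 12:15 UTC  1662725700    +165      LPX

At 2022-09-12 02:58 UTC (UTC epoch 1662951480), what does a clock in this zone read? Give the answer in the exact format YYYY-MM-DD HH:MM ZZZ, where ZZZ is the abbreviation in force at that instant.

2022-09-12 05:43 LPX

Query: 2022-09-12 02:58 UTC
Rule 2/2 (LPX, +02:45): 2022-09-09 12:15 UTC ≤ query < +∞
2·60 + 58 + 165 = 343 min
343 = 0·1440 + 343; 343 = 5·60 + 43 → 05:43, same day
→ 2022-09-12 05:43 LPX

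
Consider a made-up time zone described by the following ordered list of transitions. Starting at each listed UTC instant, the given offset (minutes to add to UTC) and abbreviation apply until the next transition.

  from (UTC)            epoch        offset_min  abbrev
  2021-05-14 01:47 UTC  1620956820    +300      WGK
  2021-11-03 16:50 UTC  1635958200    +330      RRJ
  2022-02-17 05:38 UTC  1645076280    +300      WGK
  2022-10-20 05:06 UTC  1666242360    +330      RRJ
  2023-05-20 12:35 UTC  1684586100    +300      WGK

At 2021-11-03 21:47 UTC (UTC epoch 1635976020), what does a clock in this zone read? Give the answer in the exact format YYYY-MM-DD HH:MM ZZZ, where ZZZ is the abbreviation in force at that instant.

2021-11-04 03:17 RRJ

Query: 2021-11-03 21:47 UTC
Rule 2/5 (RRJ, +05:30): 2021-11-03 16:50 UTC ≤ query < 2022-02-17 05:38 UTC
21·60 + 47 + 330 = 1637 min
1637 = 1·1440 + 197; 197 = 3·60 + 17 → 03:17, 2021-11-03 + 1 day = 2021-11-04
→ 2021-11-04 03:17 RRJ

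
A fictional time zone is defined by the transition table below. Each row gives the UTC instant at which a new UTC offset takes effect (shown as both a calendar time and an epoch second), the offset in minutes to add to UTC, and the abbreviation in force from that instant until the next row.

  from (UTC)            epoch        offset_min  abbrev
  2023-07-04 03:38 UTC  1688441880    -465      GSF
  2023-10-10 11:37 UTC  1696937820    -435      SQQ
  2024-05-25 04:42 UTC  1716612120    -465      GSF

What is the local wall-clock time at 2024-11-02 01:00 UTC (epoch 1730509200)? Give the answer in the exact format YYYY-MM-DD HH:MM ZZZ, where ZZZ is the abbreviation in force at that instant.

Query: 2024-11-02 01:00 UTC
Rule 3/3 (GSF, -07:45): 2024-05-25 04:42 UTC ≤ query < +∞
1·60 + 0 - 465 = -405 min
-405 = -1·1440 + 1035; 1035 = 17·60 + 15 → 17:15, 2024-11-02 - 1 day = 2024-11-01
→ 2024-11-01 17:15 GSF

2024-11-01 17:15 GSF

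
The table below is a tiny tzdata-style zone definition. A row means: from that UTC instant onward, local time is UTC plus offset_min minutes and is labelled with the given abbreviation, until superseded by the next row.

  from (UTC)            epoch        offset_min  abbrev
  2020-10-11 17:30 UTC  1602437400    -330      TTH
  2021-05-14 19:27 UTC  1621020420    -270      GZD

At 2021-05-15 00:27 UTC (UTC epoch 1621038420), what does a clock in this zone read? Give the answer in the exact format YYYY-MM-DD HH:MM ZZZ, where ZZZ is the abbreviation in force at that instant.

2021-05-14 19:57 GZD

Query: 2021-05-15 00:27 UTC
Rule 2/2 (GZD, -04:30): 2021-05-14 19:27 UTC ≤ query < +∞
0·60 + 27 - 270 = -243 min
-243 = -1·1440 + 1197; 1197 = 19·60 + 57 → 19:57, 2021-05-15 - 1 day = 2021-05-14
→ 2021-05-14 19:57 GZD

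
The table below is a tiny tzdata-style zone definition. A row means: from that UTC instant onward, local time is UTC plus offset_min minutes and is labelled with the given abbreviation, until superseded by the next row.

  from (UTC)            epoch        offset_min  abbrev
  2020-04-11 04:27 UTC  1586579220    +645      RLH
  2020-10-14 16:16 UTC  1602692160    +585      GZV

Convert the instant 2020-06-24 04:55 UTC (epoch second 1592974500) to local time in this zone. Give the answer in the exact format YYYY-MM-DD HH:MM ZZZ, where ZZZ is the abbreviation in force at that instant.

2020-06-24 15:40 RLH

Query: 2020-06-24 04:55 UTC
Rule 1/2 (RLH, +10:45): 2020-04-11 04:27 UTC ≤ query < 2020-10-14 16:16 UTC
4·60 + 55 + 645 = 940 min
940 = 0·1440 + 940; 940 = 15·60 + 40 → 15:40, same day
→ 2020-06-24 15:40 RLH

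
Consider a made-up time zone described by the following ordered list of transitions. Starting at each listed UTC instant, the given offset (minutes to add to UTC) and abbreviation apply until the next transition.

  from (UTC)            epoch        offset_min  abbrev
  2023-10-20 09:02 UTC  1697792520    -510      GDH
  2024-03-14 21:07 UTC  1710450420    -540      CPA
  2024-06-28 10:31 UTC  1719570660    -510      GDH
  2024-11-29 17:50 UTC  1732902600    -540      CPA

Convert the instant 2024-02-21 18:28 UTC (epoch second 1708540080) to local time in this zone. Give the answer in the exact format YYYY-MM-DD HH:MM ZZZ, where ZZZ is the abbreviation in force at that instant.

Query: 2024-02-21 18:28 UTC
Rule 1/4 (GDH, -08:30): 2023-10-20 09:02 UTC ≤ query < 2024-03-14 21:07 UTC
18·60 + 28 - 510 = 598 min
598 = 0·1440 + 598; 598 = 9·60 + 58 → 09:58, same day
→ 2024-02-21 09:58 GDH

2024-02-21 09:58 GDH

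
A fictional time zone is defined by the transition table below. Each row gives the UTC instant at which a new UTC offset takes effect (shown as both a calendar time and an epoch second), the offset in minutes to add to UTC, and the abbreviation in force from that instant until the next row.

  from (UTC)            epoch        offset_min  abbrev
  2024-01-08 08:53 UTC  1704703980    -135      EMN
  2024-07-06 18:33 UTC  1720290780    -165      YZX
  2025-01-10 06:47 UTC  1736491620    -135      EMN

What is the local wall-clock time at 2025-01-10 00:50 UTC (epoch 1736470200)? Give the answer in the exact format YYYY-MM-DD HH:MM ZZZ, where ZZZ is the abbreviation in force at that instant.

Query: 2025-01-10 00:50 UTC
Rule 2/3 (YZX, -02:45): 2024-07-06 18:33 UTC ≤ query < 2025-01-10 06:47 UTC
0·60 + 50 - 165 = -115 min
-115 = -1·1440 + 1325; 1325 = 22·60 + 5 → 22:05, 2025-01-10 - 1 day = 2025-01-09
→ 2025-01-09 22:05 YZX

2025-01-09 22:05 YZX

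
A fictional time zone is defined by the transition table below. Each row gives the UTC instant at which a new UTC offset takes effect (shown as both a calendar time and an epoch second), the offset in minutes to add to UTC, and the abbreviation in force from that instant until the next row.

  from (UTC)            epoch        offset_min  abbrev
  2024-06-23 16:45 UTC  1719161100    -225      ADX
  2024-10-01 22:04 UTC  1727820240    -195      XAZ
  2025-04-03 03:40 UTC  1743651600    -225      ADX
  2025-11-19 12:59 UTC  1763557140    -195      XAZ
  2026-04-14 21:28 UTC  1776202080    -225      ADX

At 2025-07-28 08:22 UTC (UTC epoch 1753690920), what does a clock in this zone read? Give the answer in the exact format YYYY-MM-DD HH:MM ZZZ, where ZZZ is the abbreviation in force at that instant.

2025-07-28 04:37 ADX

Query: 2025-07-28 08:22 UTC
Rule 3/5 (ADX, -03:45): 2025-04-03 03:40 UTC ≤ query < 2025-11-19 12:59 UTC
8·60 + 22 - 225 = 277 min
277 = 0·1440 + 277; 277 = 4·60 + 37 → 04:37, same day
→ 2025-07-28 04:37 ADX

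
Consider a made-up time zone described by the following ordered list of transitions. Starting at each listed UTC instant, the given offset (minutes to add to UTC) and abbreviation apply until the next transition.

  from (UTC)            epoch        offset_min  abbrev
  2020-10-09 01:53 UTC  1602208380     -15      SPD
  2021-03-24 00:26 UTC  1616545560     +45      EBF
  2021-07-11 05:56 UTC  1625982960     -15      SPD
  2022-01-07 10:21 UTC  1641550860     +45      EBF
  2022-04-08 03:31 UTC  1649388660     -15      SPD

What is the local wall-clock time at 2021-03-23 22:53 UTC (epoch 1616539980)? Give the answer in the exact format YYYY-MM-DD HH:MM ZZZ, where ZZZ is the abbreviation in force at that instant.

Query: 2021-03-23 22:53 UTC
Rule 1/5 (SPD, -00:15): 2020-10-09 01:53 UTC ≤ query < 2021-03-24 00:26 UTC
22·60 + 53 - 15 = 1358 min
1358 = 0·1440 + 1358; 1358 = 22·60 + 38 → 22:38, same day
→ 2021-03-23 22:38 SPD

2021-03-23 22:38 SPD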